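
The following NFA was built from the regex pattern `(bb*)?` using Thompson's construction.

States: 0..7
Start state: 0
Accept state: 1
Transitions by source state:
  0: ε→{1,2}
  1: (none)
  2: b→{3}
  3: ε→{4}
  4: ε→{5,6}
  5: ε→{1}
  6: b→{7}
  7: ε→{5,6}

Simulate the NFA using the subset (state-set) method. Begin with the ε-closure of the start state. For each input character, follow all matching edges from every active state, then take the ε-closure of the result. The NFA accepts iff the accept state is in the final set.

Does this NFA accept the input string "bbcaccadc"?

start: ε-closure({0}) = {0,1,2}
'b' @ 1: {1,3,4,5,6}  ✓accept
'b' @ 2: {1,5,6,7}  ✓accept
'c' @ 3: {}  — no active states
rest 'accadc' ignored (set empty)
end set {} — state 1 not in

Answer: REJECT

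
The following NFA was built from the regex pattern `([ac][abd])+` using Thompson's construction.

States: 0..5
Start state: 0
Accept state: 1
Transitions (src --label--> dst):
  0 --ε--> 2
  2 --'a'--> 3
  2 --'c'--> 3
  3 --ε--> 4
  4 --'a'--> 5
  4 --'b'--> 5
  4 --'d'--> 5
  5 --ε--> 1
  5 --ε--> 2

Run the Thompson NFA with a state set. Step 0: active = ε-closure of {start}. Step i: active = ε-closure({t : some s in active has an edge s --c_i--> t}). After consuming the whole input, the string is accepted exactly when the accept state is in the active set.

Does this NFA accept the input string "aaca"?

start: ε-closure({0}) = {0,2}
'a' @ 1: {3,4}
'a' @ 2: {1,2,5}  (accept∈set)
'c' @ 3: {3,4}
'a' @ 4: {1,2,5}  (accept∈set)
final: {1,2,5}; accept 1 in set

Answer: ACCEPT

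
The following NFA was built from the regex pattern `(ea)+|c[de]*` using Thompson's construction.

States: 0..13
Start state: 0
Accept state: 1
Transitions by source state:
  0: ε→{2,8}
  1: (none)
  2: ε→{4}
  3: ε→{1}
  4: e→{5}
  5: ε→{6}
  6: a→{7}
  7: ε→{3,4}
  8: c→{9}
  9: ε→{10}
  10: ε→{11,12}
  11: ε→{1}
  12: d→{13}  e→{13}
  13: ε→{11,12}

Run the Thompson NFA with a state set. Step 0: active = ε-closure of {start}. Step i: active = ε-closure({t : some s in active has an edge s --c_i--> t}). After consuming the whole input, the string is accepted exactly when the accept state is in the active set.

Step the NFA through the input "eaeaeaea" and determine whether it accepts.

S₀ = ε-closure({0}) = {0,2,4,8}
'e' @ 1: {5,6}
'a' @ 2: {1,3,4,7}  ✓accept
'e' @ 3: {5,6}
'a' @ 4: {1,3,4,7}  ✓accept
'e' @ 5: {5,6}
'a' @ 6: {1,3,4,7}  ✓accept
'e' @ 7: {5,6}
'a' @ 8: {1,3,4,7}  ✓accept
final: {1,3,4,7}; accept 1 in set

Answer: ACCEPT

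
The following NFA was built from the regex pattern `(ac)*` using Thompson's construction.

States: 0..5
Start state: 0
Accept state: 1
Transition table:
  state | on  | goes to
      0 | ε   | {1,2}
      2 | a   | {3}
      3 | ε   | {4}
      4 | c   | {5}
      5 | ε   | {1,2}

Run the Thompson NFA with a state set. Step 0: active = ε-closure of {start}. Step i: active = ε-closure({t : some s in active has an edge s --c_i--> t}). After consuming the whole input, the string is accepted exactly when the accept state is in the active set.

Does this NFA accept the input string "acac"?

initial (ε-close {0}): {0,1,2}
'a' @ 1: {3,4}
'c' @ 2: {1,2,5}  (accept∈set)
'a' @ 3: {3,4}
'c' @ 4: {1,2,5}  (accept∈set)
after full input: {1,2,5}  (accept=1 in)

Answer: ACCEPT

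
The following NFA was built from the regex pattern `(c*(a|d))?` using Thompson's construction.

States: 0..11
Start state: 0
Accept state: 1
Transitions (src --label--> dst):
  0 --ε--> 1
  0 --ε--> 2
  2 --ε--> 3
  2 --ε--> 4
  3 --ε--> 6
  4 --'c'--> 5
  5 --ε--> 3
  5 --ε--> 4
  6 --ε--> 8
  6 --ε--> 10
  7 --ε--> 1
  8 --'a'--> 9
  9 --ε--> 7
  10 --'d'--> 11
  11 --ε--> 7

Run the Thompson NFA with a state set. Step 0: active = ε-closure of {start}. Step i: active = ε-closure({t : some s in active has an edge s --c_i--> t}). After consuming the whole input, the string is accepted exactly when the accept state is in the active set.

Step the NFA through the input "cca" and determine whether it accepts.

initial (ε-close {0}): {0,1,2,3,4,6,8,10}
'c' @ 1: {3,4,5,6,8,10}
'c' @ 2: {3,4,5,6,8,10}
'a' @ 3: {1,7,9}  (accept∈set)
end set {1,7,9} — state 1 in

Answer: ACCEPT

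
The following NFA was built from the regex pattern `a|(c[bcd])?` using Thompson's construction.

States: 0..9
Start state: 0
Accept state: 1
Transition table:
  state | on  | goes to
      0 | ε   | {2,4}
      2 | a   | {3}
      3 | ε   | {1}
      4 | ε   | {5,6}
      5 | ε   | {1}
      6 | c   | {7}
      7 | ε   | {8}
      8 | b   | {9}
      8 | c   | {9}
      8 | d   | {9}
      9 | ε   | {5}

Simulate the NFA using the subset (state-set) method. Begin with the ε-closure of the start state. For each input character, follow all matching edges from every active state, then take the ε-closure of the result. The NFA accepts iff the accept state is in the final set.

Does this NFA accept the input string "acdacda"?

Answer: REJECT

Trace:
initial (ε-close {0}): {0,1,2,4,5,6}
'a' @ 1: {1,3}  ✓accept
'c' @ 2: {}  — state set empty
rest 'dacda' ignored (set empty)
final: {}; accept 1 not in set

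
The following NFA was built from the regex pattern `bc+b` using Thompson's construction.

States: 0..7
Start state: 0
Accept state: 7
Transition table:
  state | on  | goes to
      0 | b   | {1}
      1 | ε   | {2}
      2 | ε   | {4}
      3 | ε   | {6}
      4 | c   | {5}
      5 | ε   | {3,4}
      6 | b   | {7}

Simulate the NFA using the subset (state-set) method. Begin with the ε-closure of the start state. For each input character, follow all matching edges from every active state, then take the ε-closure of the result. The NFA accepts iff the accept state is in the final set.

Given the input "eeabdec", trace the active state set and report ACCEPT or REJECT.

S₀ = ε-closure({0}) = {0}
'e' @ 1: {}  — state set empty
rest 'eabdec' ignored (set empty)
after full input: {}  (accept=7 not in)

Answer: REJECT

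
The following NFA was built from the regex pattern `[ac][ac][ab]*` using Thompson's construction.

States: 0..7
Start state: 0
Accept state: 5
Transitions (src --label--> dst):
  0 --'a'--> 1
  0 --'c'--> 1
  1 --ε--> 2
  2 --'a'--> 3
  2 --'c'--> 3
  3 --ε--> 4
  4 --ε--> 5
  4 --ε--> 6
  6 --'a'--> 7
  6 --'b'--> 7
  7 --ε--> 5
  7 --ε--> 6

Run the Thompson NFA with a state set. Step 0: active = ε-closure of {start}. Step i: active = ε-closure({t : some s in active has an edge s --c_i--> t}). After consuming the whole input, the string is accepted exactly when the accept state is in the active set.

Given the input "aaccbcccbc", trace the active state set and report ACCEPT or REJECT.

Answer: REJECT

Trace:
start: ε-closure({0}) = {0}
'a' @ 1: {1,2}
'a' @ 2: {3,4,5,6}  (accept∈set)
'c' @ 3: {}  — no active states
rest 'cbcccbc' ignored (set empty)
after full input: {}  (accept=5 not in)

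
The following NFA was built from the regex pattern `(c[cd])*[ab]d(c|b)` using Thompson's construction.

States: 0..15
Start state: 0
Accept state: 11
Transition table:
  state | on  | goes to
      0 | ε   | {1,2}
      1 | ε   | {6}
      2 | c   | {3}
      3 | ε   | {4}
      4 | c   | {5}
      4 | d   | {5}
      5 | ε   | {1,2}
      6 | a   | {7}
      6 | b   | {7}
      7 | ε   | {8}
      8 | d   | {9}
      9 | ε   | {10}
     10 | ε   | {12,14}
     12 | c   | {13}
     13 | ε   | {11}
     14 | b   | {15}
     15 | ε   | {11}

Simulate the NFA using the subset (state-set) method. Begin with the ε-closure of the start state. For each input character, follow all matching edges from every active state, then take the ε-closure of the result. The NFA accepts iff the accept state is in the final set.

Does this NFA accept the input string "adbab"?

Answer: REJECT

Trace:
start: ε-closure({0}) = {0,1,2,6}
'a' @ 1: {7,8}
'd' @ 2: {9,10,12,14}
'b' @ 3: {11,15}  (accept∈set)
'a' @ 4: {}  — state set empty
rest 'b' ignored (set empty)
final: {}; accept 11 not in set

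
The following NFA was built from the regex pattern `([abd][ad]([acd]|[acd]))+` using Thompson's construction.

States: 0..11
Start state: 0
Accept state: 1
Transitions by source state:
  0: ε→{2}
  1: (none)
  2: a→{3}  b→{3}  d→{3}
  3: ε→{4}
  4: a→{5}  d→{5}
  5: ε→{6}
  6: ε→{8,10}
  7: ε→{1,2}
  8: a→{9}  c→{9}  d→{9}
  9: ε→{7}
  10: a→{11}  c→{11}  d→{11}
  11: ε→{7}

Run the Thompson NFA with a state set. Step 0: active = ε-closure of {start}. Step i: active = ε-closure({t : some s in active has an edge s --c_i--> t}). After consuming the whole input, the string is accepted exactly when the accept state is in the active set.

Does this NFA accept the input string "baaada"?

initial (ε-close {0}): {0,2}
'b' @ 1: {3,4}
'a' @ 2: {5,6,8,10}
'a' @ 3: {1,2,7,9,11}  [accepting]
'a' @ 4: {3,4}
'd' @ 5: {5,6,8,10}
'a' @ 6: {1,2,7,9,11}  [accepting]
final: {1,2,7,9,11}; accept 1 in set

Answer: ACCEPT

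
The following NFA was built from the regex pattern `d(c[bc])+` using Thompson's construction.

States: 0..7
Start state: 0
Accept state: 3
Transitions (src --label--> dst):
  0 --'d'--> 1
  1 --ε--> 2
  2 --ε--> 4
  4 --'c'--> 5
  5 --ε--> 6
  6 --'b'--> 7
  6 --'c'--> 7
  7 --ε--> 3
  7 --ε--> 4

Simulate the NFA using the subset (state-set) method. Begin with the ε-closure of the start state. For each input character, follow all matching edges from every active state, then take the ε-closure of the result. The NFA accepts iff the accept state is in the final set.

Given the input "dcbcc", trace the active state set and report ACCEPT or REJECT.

S₀ = ε-closure({0}) = {0}
'd' @ 1: {1,2,4}
'c' @ 2: {5,6}
'b' @ 3: {3,4,7}  (accept∈set)
'c' @ 4: {5,6}
'c' @ 5: {3,4,7}  (accept∈set)
final: {3,4,7}; accept 3 in set

Answer: ACCEPT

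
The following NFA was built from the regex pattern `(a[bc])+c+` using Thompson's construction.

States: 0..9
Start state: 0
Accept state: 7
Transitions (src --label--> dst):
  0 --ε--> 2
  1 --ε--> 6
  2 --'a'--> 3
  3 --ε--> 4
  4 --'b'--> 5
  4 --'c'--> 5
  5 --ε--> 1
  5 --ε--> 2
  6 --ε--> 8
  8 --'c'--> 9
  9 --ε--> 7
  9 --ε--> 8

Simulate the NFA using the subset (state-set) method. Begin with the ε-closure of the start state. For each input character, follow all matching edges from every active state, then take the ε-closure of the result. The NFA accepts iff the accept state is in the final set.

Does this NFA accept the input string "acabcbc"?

Answer: REJECT

Steps:
initial (ε-close {0}): {0,2}
'a' @ 1: {3,4}
'c' @ 2: {1,2,5,6,8}
'a' @ 3: {3,4}
'b' @ 4: {1,2,5,6,8}
'c' @ 5: {7,8,9}  [accepting]
'b' @ 6: {}  — no active states
rest 'c' ignored (set empty)
after full input: {}  (accept=7 not in)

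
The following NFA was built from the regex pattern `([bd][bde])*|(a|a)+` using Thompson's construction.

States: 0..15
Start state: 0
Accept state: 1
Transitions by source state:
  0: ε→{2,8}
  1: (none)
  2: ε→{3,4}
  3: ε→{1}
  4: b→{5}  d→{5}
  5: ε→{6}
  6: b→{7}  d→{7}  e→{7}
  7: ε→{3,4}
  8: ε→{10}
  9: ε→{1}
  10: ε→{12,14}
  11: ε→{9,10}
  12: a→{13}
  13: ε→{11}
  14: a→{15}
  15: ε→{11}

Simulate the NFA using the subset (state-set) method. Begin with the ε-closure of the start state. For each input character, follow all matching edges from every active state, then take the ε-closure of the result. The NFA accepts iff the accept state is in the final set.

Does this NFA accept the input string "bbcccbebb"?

initial (ε-close {0}): {0,1,2,3,4,8,10,12,14}
'b' @ 1: {5,6}
'b' @ 2: {1,3,4,7}  [accepting]
'c' @ 3: {}  — dead — no transitions
rest 'ccbebb' ignored (set empty)
after full input: {}  (accept=1 not in)

Answer: REJECT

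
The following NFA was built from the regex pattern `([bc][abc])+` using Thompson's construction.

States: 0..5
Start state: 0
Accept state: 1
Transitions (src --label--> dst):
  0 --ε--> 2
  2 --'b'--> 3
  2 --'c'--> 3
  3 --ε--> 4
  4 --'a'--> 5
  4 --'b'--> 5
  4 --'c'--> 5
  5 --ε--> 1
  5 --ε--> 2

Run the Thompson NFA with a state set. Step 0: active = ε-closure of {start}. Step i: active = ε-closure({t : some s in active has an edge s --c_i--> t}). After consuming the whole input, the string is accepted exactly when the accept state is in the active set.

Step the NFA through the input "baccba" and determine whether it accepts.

Answer: ACCEPT

Steps:
S₀ = ε-closure({0}) = {0,2}
'b' @ 1: {3,4}
'a' @ 2: {1,2,5}  (accept∈set)
'c' @ 3: {3,4}
'c' @ 4: {1,2,5}  (accept∈set)
'b' @ 5: {3,4}
'a' @ 6: {1,2,5}  (accept∈set)
final: {1,2,5}; accept 1 in set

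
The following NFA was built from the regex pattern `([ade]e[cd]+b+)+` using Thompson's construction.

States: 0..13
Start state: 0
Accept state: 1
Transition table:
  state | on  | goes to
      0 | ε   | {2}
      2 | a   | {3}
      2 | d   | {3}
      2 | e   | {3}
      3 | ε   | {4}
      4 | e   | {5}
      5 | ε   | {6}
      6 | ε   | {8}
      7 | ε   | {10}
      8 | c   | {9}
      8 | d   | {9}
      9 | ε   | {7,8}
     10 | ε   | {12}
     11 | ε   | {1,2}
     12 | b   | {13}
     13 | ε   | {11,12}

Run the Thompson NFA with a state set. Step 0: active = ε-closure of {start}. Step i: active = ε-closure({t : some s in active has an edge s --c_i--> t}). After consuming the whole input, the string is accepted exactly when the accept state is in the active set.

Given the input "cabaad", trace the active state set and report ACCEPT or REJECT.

Answer: REJECT

Steps:
S₀ = ε-closure({0}) = {0,2}
'c' @ 1: {}  — state set empty
rest 'abaad' ignored (set empty)
final: {}; accept 1 not in set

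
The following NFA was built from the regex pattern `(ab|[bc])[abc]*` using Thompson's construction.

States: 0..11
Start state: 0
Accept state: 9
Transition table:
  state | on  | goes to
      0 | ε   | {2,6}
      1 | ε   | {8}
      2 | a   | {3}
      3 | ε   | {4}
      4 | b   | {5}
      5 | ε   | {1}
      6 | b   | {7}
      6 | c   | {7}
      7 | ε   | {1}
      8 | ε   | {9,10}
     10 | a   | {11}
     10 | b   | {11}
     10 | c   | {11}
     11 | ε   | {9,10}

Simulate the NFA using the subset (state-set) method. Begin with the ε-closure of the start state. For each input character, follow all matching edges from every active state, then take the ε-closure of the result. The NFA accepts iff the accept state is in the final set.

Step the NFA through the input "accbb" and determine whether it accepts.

start: ε-closure({0}) = {0,2,6}
'a' @ 1: {3,4}
'c' @ 2: {}  — no active states
rest 'cbb' ignored (set empty)
after full input: {}  (accept=9 not in)

Answer: REJECT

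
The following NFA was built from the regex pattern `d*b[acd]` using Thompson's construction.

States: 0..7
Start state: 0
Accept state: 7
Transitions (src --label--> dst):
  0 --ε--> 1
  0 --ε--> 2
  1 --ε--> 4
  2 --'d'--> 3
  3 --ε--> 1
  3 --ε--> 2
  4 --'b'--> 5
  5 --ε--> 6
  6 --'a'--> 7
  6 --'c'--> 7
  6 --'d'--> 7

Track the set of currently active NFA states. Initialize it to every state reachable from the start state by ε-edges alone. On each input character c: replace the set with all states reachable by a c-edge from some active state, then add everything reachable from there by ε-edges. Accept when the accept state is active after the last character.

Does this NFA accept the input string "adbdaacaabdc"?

start: ε-closure({0}) = {0,1,2,4}
'a' @ 1: {}  — no active states
rest 'dbdaacaabdc' ignored (set empty)
final: {}; accept 7 not in set

Answer: REJECT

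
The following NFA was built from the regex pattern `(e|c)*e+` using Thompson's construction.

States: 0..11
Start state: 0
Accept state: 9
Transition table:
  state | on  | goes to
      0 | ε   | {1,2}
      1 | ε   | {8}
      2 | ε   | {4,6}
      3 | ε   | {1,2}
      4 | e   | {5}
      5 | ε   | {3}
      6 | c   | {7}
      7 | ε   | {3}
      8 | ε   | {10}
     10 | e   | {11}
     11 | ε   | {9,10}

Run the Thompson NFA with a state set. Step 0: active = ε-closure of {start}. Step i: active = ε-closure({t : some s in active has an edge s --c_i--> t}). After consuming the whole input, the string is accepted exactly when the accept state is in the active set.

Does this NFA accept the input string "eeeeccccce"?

Answer: ACCEPT

Steps:
S₀ = ε-closure({0}) = {0,1,2,4,6,8,10}
'e' @ 1: {1,2,3,4,5,6,8,9,10,11}  (accept∈set)
'e' @ 2: {1,2,3,4,5,6,8,9,10,11}  (accept∈set)
'e' @ 3: {1,2,3,4,5,6,8,9,10,11}  (accept∈set)
'e' @ 4: {1,2,3,4,5,6,8,9,10,11}  (accept∈set)
'c' @ 5: {1,2,3,4,6,7,8,10}
'c' @ 6: {1,2,3,4,6,7,8,10}
'c' @ 7: {1,2,3,4,6,7,8,10}
'c' @ 8: {1,2,3,4,6,7,8,10}
'c' @ 9: {1,2,3,4,6,7,8,10}
'e' @ 10: {1,2,3,4,5,6,8,9,10,11}  (accept∈set)
final: {1,2,3,4,5,6,8,9,10,11}; accept 9 in set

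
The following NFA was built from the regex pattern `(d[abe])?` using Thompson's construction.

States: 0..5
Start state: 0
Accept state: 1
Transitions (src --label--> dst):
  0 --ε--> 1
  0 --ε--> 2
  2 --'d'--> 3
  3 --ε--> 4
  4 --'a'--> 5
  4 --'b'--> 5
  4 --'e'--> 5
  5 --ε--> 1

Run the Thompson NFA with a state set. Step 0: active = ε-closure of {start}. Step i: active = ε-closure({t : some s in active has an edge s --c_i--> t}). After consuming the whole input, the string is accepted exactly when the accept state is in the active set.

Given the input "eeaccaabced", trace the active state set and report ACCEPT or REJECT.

S₀ = ε-closure({0}) = {0,1,2}
'e' @ 1: {}  — state set empty
rest 'eaccaabced' ignored (set empty)
end set {} — state 1 not in

Answer: REJECT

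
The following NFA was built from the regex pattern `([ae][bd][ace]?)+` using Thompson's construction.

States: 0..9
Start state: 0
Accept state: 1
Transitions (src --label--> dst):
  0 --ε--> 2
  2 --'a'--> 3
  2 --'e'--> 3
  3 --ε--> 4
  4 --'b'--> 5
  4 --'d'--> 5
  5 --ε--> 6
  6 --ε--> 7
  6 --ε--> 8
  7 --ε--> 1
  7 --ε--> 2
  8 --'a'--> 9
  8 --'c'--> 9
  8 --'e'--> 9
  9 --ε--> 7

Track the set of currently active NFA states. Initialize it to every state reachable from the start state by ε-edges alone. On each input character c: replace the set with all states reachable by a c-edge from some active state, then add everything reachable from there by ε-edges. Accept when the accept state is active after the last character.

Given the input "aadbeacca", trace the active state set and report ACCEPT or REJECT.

initial (ε-close {0}): {0,2}
'a' @ 1: {3,4}
'a' @ 2: {}  — no active states
rest 'dbeacca' ignored (set empty)
after full input: {}  (accept=1 not in)

Answer: REJECT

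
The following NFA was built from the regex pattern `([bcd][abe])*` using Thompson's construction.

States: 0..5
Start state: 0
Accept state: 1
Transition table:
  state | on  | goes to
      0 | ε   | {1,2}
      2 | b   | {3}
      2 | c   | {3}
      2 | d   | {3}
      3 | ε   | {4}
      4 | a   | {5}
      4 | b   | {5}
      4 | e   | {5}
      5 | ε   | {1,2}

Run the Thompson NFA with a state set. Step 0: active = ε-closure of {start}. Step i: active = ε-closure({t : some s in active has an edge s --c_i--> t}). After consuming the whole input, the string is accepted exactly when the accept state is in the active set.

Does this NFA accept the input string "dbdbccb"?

start: ε-closure({0}) = {0,1,2}
'd' @ 1: {3,4}
'b' @ 2: {1,2,5}  (accept∈set)
'd' @ 3: {3,4}
'b' @ 4: {1,2,5}  (accept∈set)
'c' @ 5: {3,4}
'c' @ 6: {}  — dead — no transitions
rest 'b' ignored (set empty)
final: {}; accept 1 not in set

Answer: REJECT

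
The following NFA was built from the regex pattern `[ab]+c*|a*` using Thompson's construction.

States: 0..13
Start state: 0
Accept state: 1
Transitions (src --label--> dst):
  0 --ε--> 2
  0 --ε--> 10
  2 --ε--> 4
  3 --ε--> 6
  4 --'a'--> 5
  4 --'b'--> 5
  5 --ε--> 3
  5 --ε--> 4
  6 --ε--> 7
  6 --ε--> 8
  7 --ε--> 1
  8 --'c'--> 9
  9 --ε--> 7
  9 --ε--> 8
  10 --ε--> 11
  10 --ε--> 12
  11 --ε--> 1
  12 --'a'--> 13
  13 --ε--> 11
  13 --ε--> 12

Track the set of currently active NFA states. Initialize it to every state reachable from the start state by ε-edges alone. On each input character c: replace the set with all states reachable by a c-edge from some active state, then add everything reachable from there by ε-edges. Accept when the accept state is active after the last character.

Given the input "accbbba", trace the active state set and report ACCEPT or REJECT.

S₀ = ε-closure({0}) = {0,1,2,4,10,11,12}
'a' @ 1: {1,3,4,5,6,7,8,11,12,13}  [accepting]
'c' @ 2: {1,7,8,9}  [accepting]
'c' @ 3: {1,7,8,9}  [accepting]
'b' @ 4: {}  — dead — no transitions
rest 'bba' ignored (set empty)
end set {} — state 1 not in

Answer: REJECT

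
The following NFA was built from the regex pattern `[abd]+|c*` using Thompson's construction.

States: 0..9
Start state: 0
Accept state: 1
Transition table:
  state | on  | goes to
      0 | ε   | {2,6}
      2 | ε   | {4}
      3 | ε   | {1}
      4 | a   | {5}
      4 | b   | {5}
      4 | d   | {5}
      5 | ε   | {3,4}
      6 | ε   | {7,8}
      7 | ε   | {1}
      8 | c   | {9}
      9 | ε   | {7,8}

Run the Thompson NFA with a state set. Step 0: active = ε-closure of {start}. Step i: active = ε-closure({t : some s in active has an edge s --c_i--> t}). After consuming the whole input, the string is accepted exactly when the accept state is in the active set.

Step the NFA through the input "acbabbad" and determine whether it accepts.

initial (ε-close {0}): {0,1,2,4,6,7,8}
'a' @ 1: {1,3,4,5}  (accept∈set)
'c' @ 2: {}  — no active states
rest 'babbad' ignored (set empty)
end set {} — state 1 not in

Answer: REJECT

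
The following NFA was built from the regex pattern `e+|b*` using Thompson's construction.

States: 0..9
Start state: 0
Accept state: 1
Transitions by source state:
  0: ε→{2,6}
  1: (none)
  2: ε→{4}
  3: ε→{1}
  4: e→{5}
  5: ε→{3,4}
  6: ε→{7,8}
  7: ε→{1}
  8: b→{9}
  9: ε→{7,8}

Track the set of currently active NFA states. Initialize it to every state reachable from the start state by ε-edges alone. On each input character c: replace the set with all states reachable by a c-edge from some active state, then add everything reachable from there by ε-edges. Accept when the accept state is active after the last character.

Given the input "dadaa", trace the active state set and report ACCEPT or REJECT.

Answer: REJECT

Steps:
initial (ε-close {0}): {0,1,2,4,6,7,8}
'd' @ 1: {}  — dead — no transitions
rest 'adaa' ignored (set empty)
final: {}; accept 1 not in set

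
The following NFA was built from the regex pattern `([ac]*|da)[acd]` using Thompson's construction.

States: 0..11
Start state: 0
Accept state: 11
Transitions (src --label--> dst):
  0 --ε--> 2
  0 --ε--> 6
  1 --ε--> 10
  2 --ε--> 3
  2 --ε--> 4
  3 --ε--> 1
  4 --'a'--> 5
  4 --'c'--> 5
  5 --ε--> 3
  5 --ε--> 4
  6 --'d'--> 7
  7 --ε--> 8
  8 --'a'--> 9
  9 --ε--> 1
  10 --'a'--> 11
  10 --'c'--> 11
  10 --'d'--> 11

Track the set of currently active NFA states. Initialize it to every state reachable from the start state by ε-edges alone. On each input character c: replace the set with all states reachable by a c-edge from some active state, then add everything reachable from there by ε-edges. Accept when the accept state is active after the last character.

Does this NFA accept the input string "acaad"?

start: ε-closure({0}) = {0,1,2,3,4,6,10}
'a' @ 1: {1,3,4,5,10,11}  [accepting]
'c' @ 2: {1,3,4,5,10,11}  [accepting]
'a' @ 3: {1,3,4,5,10,11}  [accepting]
'a' @ 4: {1,3,4,5,10,11}  [accepting]
'd' @ 5: {11}  [accepting]
final: {11}; accept 11 in set

Answer: ACCEPT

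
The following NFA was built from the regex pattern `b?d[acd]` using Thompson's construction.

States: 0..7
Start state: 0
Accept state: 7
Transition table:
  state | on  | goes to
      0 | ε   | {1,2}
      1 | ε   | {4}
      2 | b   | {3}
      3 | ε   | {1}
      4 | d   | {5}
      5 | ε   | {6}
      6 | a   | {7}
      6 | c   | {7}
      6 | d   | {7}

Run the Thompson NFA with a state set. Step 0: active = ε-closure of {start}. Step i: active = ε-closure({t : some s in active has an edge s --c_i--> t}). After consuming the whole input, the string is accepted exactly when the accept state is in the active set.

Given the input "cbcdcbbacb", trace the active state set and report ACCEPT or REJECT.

Answer: REJECT

Steps:
S₀ = ε-closure({0}) = {0,1,2,4}
'c' @ 1: {}  — no active states
rest 'bcdcbbacb' ignored (set empty)
end set {} — state 7 not in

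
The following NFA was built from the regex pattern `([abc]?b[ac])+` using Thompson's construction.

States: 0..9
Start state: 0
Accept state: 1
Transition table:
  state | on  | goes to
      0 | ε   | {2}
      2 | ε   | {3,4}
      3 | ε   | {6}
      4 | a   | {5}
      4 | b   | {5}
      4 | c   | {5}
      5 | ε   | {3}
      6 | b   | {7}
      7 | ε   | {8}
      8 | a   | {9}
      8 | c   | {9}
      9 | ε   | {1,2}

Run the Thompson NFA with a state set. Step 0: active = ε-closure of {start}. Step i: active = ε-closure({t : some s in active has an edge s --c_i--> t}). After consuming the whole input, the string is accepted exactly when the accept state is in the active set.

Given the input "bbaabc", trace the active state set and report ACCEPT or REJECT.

start: ε-closure({0}) = {0,2,3,4,6}
'b' @ 1: {3,5,6,7,8}
'b' @ 2: {7,8}
'a' @ 3: {1,2,3,4,6,9}  (accept∈set)
'a' @ 4: {3,5,6}
'b' @ 5: {7,8}
'c' @ 6: {1,2,3,4,6,9}  (accept∈set)
after full input: {1,2,3,4,6,9}  (accept=1 in)

Answer: ACCEPT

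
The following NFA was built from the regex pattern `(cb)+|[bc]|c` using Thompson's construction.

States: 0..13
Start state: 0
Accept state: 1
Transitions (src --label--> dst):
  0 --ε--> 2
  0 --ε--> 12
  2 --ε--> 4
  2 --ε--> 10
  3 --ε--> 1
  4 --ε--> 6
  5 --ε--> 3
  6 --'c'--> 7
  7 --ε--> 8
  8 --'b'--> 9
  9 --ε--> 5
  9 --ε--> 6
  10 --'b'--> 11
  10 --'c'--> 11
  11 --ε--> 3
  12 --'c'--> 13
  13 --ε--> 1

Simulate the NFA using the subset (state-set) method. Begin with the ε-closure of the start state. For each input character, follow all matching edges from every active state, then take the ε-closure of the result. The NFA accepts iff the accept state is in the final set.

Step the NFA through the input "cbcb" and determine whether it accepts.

S₀ = ε-closure({0}) = {0,2,4,6,10,12}
'c' @ 1: {1,3,7,8,11,13}  ✓accept
'b' @ 2: {1,3,5,6,9}  ✓accept
'c' @ 3: {7,8}
'b' @ 4: {1,3,5,6,9}  ✓accept
after full input: {1,3,5,6,9}  (accept=1 in)

Answer: ACCEPT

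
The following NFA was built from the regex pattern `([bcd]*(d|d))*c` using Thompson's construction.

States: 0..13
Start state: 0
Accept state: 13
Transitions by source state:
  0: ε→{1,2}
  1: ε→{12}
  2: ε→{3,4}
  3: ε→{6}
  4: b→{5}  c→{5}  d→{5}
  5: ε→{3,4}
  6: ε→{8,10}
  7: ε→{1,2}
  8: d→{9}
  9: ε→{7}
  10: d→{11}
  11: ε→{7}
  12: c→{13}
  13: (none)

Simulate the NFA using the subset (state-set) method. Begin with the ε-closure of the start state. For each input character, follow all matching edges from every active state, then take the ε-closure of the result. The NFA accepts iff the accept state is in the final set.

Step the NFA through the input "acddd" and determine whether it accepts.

Answer: REJECT

Steps:
S₀ = ε-closure({0}) = {0,1,2,3,4,6,8,10,12}
'a' @ 1: {}  — dead — no transitions
rest 'cddd' ignored (set empty)
final: {}; accept 13 not in set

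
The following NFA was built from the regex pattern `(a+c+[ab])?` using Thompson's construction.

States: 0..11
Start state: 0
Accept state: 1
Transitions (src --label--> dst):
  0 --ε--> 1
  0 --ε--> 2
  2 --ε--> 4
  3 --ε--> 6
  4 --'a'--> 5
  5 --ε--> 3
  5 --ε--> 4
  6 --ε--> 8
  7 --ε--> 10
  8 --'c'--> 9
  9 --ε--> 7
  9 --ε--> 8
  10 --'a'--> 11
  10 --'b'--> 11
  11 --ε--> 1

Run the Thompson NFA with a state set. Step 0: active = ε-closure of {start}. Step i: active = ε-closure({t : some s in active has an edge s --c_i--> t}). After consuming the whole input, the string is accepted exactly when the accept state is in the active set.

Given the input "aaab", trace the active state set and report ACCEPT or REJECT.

Answer: REJECT

Derivation:
start: ε-closure({0}) = {0,1,2,4}
'a' @ 1: {3,4,5,6,8}
'a' @ 2: {3,4,5,6,8}
'a' @ 3: {3,4,5,6,8}
'b' @ 4: {}  — state set empty
end set {} — state 1 not in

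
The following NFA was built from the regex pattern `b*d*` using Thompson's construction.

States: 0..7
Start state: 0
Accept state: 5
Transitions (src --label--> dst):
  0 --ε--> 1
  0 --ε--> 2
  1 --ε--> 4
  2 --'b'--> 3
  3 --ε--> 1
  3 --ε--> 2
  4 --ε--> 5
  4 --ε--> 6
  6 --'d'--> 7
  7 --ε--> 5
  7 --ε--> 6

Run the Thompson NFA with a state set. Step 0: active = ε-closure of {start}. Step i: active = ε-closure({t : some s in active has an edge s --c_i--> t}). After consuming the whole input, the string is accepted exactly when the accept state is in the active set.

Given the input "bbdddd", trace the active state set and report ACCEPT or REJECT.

start: ε-closure({0}) = {0,1,2,4,5,6}
'b' @ 1: {1,2,3,4,5,6}  ✓accept
'b' @ 2: {1,2,3,4,5,6}  ✓accept
'd' @ 3: {5,6,7}  ✓accept
'd' @ 4: {5,6,7}  ✓accept
'd' @ 5: {5,6,7}  ✓accept
'd' @ 6: {5,6,7}  ✓accept
end set {5,6,7} — state 5 in

Answer: ACCEPT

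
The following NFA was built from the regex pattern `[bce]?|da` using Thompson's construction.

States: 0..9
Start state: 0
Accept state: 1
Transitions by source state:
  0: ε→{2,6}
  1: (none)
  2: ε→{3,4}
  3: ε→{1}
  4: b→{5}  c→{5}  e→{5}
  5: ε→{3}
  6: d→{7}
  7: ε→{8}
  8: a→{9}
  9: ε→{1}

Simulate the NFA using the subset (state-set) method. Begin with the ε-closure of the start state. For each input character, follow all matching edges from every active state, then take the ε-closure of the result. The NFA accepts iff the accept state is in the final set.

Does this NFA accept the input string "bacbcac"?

Answer: REJECT

Derivation:
start: ε-closure({0}) = {0,1,2,3,4,6}
'b' @ 1: {1,3,5}  ✓accept
'a' @ 2: {}  — no active states
rest 'cbcac' ignored (set empty)
end set {} — state 1 not in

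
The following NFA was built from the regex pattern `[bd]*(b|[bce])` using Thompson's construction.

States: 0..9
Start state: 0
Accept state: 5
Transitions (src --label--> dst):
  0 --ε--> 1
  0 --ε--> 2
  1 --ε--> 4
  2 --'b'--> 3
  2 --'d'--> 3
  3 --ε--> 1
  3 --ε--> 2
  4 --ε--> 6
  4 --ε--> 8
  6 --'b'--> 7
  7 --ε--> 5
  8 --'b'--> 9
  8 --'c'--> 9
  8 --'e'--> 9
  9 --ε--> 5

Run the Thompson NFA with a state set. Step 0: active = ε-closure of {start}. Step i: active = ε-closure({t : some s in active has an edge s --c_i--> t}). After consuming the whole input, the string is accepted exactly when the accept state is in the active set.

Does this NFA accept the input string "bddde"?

initial (ε-close {0}): {0,1,2,4,6,8}
'b' @ 1: {1,2,3,4,5,6,7,8,9}  (accept∈set)
'd' @ 2: {1,2,3,4,6,8}
'd' @ 3: {1,2,3,4,6,8}
'd' @ 4: {1,2,3,4,6,8}
'e' @ 5: {5,9}  (accept∈set)
after full input: {5,9}  (accept=5 in)

Answer: ACCEPT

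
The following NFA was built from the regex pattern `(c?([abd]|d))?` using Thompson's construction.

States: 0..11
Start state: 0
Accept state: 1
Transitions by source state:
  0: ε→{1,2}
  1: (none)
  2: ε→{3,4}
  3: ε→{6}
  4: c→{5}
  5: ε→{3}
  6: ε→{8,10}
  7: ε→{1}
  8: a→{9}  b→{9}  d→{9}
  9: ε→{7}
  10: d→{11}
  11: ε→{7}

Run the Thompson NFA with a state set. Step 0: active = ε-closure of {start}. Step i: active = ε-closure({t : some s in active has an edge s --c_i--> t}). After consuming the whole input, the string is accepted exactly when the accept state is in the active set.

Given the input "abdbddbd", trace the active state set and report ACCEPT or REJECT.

S₀ = ε-closure({0}) = {0,1,2,3,4,6,8,10}
'a' @ 1: {1,7,9}  ✓accept
'b' @ 2: {}  — no active states
rest 'dbddbd' ignored (set empty)
after full input: {}  (accept=1 not in)

Answer: REJECT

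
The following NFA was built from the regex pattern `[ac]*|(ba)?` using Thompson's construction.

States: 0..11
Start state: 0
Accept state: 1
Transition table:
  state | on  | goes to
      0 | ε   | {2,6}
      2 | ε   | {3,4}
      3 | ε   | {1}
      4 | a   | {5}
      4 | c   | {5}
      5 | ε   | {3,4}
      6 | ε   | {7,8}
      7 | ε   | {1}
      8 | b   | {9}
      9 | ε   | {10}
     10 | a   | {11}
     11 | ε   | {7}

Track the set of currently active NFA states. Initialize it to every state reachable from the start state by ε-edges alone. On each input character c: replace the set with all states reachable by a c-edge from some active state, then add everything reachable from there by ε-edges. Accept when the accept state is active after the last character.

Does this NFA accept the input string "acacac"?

Answer: ACCEPT

Steps:
start: ε-closure({0}) = {0,1,2,3,4,6,7,8}
'a' @ 1: {1,3,4,5}  (accept∈set)
'c' @ 2: {1,3,4,5}  (accept∈set)
'a' @ 3: {1,3,4,5}  (accept∈set)
'c' @ 4: {1,3,4,5}  (accept∈set)
'a' @ 5: {1,3,4,5}  (accept∈set)
'c' @ 6: {1,3,4,5}  (accept∈set)
after full input: {1,3,4,5}  (accept=1 in)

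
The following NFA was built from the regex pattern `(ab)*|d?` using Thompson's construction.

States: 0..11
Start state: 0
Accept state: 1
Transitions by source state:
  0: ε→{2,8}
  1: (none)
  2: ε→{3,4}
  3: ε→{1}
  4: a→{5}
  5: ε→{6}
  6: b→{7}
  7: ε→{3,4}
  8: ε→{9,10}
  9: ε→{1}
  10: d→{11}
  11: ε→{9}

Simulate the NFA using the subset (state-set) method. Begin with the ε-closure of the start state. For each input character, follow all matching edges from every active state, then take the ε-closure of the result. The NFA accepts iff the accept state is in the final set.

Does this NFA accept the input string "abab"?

S₀ = ε-closure({0}) = {0,1,2,3,4,8,9,10}
'a' @ 1: {5,6}
'b' @ 2: {1,3,4,7}  ✓accept
'a' @ 3: {5,6}
'b' @ 4: {1,3,4,7}  ✓accept
after full input: {1,3,4,7}  (accept=1 in)

Answer: ACCEPT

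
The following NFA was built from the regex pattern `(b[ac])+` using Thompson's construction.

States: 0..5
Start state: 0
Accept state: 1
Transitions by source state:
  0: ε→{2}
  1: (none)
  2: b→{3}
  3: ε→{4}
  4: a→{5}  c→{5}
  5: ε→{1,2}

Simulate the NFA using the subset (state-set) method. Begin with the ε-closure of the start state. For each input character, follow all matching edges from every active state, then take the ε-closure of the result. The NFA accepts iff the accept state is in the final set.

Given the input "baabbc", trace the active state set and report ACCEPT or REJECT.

Answer: REJECT

Trace:
S₀ = ε-closure({0}) = {0,2}
'b' @ 1: {3,4}
'a' @ 2: {1,2,5}  [accepting]
'a' @ 3: {}  — state set empty
rest 'bbc' ignored (set empty)
final: {}; accept 1 not in set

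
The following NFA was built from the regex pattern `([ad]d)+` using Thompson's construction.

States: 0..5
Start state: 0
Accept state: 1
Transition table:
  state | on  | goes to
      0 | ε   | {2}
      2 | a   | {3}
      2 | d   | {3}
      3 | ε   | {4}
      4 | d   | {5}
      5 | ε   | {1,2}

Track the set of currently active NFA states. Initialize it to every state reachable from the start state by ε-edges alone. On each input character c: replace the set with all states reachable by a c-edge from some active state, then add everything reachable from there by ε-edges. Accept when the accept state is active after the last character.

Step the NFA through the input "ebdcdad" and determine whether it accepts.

initial (ε-close {0}): {0,2}
'e' @ 1: {}  — no active states
rest 'bdcdad' ignored (set empty)
after full input: {}  (accept=1 not in)

Answer: REJECT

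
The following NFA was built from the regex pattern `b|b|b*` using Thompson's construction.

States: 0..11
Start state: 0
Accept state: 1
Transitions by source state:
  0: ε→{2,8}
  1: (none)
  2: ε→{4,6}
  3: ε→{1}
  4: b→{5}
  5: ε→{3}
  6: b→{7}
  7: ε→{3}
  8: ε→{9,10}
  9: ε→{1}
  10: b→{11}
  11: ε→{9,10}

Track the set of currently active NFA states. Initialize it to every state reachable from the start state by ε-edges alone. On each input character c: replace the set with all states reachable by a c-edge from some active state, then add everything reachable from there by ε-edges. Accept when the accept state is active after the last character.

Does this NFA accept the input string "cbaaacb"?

Answer: REJECT

Derivation:
S₀ = ε-closure({0}) = {0,1,2,4,6,8,9,10}
'c' @ 1: {}  — no active states
rest 'baaacb' ignored (set empty)
after full input: {}  (accept=1 not in)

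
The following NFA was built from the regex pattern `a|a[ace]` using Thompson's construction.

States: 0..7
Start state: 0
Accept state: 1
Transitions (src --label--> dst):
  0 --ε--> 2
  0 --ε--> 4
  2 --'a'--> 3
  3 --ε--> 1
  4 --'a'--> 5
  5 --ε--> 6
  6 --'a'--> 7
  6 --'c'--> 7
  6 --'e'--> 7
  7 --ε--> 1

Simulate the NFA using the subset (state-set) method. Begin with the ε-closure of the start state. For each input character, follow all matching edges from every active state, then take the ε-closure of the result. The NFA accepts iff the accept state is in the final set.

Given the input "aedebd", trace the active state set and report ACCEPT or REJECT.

initial (ε-close {0}): {0,2,4}
'a' @ 1: {1,3,5,6}  ✓accept
'e' @ 2: {1,7}  ✓accept
'd' @ 3: {}  — dead — no transitions
rest 'ebd' ignored (set empty)
end set {} — state 1 not in

Answer: REJECT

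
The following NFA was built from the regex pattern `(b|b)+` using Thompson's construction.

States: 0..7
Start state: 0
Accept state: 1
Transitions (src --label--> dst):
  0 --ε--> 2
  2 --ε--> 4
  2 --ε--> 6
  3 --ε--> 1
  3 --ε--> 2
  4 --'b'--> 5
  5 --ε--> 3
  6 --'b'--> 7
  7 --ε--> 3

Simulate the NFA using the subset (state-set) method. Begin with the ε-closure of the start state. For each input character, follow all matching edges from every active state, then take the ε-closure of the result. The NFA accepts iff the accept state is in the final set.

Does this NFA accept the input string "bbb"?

S₀ = ε-closure({0}) = {0,2,4,6}
'b' @ 1: {1,2,3,4,5,6,7}  ✓accept
'b' @ 2: {1,2,3,4,5,6,7}  ✓accept
'b' @ 3: {1,2,3,4,5,6,7}  ✓accept
final: {1,2,3,4,5,6,7}; accept 1 in set

Answer: ACCEPT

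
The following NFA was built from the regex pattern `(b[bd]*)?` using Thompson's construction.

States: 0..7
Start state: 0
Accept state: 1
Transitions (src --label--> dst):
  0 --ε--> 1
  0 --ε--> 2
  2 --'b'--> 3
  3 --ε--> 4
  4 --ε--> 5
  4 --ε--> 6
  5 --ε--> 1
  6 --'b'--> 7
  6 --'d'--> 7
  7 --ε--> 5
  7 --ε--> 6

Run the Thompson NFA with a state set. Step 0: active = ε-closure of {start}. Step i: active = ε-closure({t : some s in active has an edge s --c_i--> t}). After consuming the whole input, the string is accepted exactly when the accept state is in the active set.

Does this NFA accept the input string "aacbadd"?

initial (ε-close {0}): {0,1,2}
'a' @ 1: {}  — no active states
rest 'acbadd' ignored (set empty)
end set {} — state 1 not in

Answer: REJECT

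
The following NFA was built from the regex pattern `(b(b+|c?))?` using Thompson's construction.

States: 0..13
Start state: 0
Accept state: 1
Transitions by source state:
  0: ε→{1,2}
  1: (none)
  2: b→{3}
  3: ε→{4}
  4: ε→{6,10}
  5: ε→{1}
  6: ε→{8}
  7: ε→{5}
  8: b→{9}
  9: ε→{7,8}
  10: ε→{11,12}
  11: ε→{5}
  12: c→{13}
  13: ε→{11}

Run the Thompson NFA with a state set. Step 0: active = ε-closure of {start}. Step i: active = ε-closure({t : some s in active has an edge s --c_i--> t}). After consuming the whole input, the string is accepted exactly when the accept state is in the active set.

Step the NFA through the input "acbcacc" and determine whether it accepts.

Answer: REJECT

Steps:
S₀ = ε-closure({0}) = {0,1,2}
'a' @ 1: {}  — state set empty
rest 'cbcacc' ignored (set empty)
final: {}; accept 1 not in set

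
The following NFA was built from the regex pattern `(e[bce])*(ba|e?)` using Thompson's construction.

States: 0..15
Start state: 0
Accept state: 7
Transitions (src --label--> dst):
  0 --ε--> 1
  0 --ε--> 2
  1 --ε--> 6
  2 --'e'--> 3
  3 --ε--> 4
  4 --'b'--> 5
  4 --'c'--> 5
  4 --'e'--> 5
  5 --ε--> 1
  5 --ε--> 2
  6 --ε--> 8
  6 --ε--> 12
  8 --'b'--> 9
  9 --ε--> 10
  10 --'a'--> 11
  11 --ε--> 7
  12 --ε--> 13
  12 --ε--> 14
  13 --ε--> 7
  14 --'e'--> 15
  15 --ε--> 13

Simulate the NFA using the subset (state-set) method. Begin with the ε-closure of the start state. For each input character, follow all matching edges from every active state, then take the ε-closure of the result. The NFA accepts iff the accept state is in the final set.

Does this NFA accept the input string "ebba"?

Answer: ACCEPT

Steps:
start: ε-closure({0}) = {0,1,2,6,7,8,12,13,14}
'e' @ 1: {3,4,7,13,15}  (accept∈set)
'b' @ 2: {1,2,5,6,7,8,12,13,14}  (accept∈set)
'b' @ 3: {9,10}
'a' @ 4: {7,11}  (accept∈set)
final: {7,11}; accept 7 in set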